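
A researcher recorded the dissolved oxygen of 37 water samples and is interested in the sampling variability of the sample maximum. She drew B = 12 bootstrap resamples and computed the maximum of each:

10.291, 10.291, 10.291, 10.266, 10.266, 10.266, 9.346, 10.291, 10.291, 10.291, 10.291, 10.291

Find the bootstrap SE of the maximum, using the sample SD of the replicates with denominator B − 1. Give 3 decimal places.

Bootstrap SE is the standard deviation of the 12 replicate maximums.
Mean of replicates: (10.291 + 10.291 + 10.291 + 10.266 + 10.266 + 10.266 + 9.346 + 10.291 + 10.291 + 10.291 + 10.291 + 10.291) / 12 = 122.4720 / 12 = 10.2060
Sum of squared deviations: (+0.0850)² + (+0.0850)² + (+0.0850)² + (+0.0600)² + (+0.0600)² + (+0.0600)² + (−0.8600)² + (+0.0850)² + (+0.0850)² + (+0.0850)² + (+0.0850)² + (+0.0850)² = 0.8082
Variance = 0.8082 / 11 = 0.0735
SE* = √0.0735

SE* = 0.271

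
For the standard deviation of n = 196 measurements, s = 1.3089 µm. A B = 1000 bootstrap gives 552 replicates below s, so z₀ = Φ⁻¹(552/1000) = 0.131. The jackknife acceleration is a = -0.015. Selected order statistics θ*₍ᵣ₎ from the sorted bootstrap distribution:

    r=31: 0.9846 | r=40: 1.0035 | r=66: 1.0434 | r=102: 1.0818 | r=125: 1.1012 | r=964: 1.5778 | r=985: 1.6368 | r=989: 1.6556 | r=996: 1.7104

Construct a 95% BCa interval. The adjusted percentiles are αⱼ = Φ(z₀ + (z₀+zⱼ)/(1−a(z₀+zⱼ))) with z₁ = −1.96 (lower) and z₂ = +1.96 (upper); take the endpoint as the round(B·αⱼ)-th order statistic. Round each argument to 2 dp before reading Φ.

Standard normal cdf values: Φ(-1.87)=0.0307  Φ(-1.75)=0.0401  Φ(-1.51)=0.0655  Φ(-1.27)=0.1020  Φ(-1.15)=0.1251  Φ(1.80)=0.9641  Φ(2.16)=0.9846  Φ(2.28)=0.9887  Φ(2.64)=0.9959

Lower: z₀ + z₁ = 0.131 + (-1.960) = -1.829; 1 − a(z₀+z₁) = 1 − (-0.015)(-1.829) = 0.9726; argument = 0.131 + (-1.829)/0.9726 = -1.7496 → -1.75.
α₁ = Φ(-1.75) = 0.0401; rank = round(1000 × 0.0401) = 40; θ*₍40₎ = 1.0035.
Upper: z₀ + z₂ = 2.091; 1 − a(z₀+z₂) = 1.0314; argument = 2.1584 → 2.16; α₂ = 0.9846; rank = 985; θ*₍985₎ = 1.6368.

(1.0035, 1.6368)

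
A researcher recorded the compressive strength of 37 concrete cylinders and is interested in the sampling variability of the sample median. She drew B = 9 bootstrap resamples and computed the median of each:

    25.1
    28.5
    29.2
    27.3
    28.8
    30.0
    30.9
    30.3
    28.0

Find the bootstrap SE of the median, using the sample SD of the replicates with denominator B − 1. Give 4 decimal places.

SE* = 1.7605

Bootstrap SE is the standard deviation of the 9 replicate medians.
Mean of replicates: (25.1 + 28.5 + 29.2 + 27.3 + 28.8 + 30.0 + 30.9 + 30.3 + 28.0) / 9 = 258.10000 / 9 = 28.67778
Sum of squared deviations: (−3.57778)² + (−0.17778)² + (+0.52222)² + (−1.37778)² + (+0.12222)² + (+1.32222)² + (+2.22222)² + (+1.62222)² + (−0.67778)² = 24.79556
Variance = 24.79556 / 8 = 3.09944
SE* = √3.09944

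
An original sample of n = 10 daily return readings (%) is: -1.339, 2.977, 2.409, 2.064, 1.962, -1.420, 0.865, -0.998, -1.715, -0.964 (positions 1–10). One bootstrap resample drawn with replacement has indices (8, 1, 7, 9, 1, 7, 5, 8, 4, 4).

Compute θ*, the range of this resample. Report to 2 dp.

θ* = 3.78

Resample values: -0.998, -1.339, 0.865, -1.715, -1.339, 0.865, 1.962, -0.998, 2.064, 2.064.
Range = 2.064 − -1.715 = 3.78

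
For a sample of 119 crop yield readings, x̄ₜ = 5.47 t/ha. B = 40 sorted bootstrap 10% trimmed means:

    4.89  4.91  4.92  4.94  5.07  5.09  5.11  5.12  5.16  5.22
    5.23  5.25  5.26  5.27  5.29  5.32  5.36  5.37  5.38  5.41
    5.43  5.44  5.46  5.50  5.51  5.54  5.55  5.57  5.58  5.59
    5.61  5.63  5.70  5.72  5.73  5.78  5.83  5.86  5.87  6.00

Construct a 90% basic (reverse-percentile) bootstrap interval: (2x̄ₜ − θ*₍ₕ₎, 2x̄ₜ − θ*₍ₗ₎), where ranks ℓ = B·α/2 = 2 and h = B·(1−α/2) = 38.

Percentile endpoints at ranks 2 and 38: θ*₍2₎ = 4.91, θ*₍38₎ = 5.86.
Basic interval reflects these around x̄ₜ:
  lower = 2 × 5.47 − 5.86 = 5.08
  upper = 2 × 5.47 − 4.91 = 6.03

(5.08, 6.03)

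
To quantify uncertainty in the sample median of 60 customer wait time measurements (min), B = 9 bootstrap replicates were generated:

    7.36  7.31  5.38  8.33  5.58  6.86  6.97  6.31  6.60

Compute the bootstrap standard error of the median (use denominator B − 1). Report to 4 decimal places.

SE* = 0.9154

Bootstrap SE is the standard deviation of the 9 replicate medians.
Mean of replicates: (7.36 + 7.31 + 5.38 + 8.33 + 5.58 + 6.86 + 6.97 + 6.31 + 6.60) / 9 = 60.70000 / 9 = 6.74444
Sum of squared deviations: (+0.61556)² + (+0.56556)² + (−1.36444)² + (+1.58556)² + (−1.16444)² + (+0.11556)² + (+0.22556)² + (−0.43444)² + (−0.14444)² = 6.70422
Variance = 6.70422 / 8 = 0.83803
SE* = √0.83803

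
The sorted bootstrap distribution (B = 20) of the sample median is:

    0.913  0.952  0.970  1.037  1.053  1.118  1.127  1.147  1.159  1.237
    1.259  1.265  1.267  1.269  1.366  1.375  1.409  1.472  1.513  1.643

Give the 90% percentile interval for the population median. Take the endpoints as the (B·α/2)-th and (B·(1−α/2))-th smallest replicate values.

α = 0.10; lower rank = 20 × 0.050 = 1; upper rank = 20 × 0.950 = 19.
The 1st smallest replicate is 0.913; the 19th is 1.513.

(0.913, 1.513)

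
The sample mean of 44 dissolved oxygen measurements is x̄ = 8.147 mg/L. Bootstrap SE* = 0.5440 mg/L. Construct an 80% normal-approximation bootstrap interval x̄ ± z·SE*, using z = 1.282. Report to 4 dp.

(7.4496, 8.8444)

Margin = 1.282 × 0.5440 = 0.69741
Interval: 8.147 ± 0.69741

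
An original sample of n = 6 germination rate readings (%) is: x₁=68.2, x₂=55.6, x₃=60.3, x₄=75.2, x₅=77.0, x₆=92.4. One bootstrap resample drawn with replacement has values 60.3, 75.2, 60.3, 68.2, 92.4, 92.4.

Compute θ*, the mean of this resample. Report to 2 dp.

θ* = 74.80

Mean = (60.3 + 75.2 + 60.3 + 68.2 + 92.4 + 92.4) / 6 = 448.80 / 6 = 74.80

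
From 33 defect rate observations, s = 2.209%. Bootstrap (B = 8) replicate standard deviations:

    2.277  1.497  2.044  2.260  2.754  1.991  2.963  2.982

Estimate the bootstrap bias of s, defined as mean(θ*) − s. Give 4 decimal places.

bias = +0.1370

mean(θ*) = (2.277 + 1.497 + 2.044 + 2.260 + 2.754 + 1.991 + 2.963 + 2.982) / 8 = 2.34600
bias = 2.34600 − 2.209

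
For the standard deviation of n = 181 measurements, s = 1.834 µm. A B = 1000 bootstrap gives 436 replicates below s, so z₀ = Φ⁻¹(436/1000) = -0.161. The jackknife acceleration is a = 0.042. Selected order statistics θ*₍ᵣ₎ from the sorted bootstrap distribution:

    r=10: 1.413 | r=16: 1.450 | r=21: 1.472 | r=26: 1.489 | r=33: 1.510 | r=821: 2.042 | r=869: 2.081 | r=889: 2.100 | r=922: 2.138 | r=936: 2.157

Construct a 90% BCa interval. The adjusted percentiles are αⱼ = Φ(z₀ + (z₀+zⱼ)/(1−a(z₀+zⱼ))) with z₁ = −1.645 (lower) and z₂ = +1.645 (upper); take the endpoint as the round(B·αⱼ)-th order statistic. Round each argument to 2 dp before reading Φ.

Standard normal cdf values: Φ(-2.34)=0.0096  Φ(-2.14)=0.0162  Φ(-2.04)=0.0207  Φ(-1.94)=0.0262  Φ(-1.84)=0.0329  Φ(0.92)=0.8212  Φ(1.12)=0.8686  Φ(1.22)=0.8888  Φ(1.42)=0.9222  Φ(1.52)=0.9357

Lower: z₀ + z₁ = -0.161 + (-1.645) = -1.806; 1 − a(z₀+z₁) = 1 − (0.042)(-1.806) = 1.0759; argument = -0.161 + (-1.806)/1.0759 = -1.8397 → -1.84.
α₁ = Φ(-1.84) = 0.0329; rank = round(1000 × 0.0329) = 33; θ*₍33₎ = 1.510.
Upper: z₀ + z₂ = 1.484; 1 − a(z₀+z₂) = 0.9377; argument = 1.4216 → 1.42; α₂ = 0.9222; rank = 922; θ*₍922₎ = 2.138.

(1.510, 2.138)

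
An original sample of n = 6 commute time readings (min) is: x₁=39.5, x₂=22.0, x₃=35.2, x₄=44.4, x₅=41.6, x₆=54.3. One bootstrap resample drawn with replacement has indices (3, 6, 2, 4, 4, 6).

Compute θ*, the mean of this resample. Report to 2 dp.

θ* = 42.43

Resample values: 35.2, 54.3, 22.0, 44.4, 44.4, 54.3.
Mean = (35.2 + 54.3 + 22.0 + 44.4 + 44.4 + 54.3) / 6 = 254.60 / 6 = 42.43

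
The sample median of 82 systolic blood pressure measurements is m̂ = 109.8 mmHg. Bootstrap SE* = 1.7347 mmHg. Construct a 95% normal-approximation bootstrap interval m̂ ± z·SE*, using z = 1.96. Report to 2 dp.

Margin = 1.96 × 1.7347 = 3.400
Interval: 109.8 ± 3.400

(106.40, 113.20)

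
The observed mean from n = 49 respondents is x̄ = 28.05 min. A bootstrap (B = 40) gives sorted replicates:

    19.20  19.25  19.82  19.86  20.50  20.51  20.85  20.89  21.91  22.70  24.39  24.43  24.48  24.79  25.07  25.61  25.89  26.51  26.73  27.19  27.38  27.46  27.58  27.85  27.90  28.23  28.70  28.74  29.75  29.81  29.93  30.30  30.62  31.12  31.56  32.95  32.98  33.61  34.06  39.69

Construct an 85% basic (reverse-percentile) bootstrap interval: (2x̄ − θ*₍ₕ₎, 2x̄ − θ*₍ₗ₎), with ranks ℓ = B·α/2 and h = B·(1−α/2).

(23.12, 36.28)

Percentile endpoints at ranks 3 and 37: θ*₍3₎ = 19.82, θ*₍37₎ = 32.98.
Basic interval reflects these around x̄:
  lower = 2 × 28.05 − 32.98 = 23.12
  upper = 2 × 28.05 − 19.82 = 36.28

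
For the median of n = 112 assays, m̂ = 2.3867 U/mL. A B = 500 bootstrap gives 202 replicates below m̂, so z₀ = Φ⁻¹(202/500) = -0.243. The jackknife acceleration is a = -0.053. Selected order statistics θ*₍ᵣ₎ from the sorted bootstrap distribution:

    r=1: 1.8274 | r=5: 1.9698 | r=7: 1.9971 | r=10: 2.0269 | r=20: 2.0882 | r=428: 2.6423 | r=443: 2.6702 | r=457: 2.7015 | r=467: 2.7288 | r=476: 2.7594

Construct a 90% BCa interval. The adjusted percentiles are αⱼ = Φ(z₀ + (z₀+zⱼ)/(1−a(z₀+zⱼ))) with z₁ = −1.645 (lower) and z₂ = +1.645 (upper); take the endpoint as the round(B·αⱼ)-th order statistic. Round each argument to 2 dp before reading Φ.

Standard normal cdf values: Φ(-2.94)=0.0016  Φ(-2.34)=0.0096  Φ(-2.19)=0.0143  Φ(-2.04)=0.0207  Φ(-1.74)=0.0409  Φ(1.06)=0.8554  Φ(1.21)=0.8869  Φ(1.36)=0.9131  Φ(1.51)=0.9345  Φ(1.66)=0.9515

(1.9698, 2.6423)

Lower: z₀ + z₁ = -0.243 + (-1.645) = -1.888; 1 − a(z₀+z₁) = 1 − (-0.053)(-1.888) = 0.8999; argument = -0.243 + (-1.888)/0.8999 = -2.3409 → -2.34.
α₁ = Φ(-2.34) = 0.0096; rank = round(500 × 0.0096) = 5; θ*₍5₎ = 1.9698.
Upper: z₀ + z₂ = 1.402; 1 − a(z₀+z₂) = 1.0743; argument = 1.0620 → 1.06; α₂ = 0.8554; rank = 428; θ*₍428₎ = 2.6423.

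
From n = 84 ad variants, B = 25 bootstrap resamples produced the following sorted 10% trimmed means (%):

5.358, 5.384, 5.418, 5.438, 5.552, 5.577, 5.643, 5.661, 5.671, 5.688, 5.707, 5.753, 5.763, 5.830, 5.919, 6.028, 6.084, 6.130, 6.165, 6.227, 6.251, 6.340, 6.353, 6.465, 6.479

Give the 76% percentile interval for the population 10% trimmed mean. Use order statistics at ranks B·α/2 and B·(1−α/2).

α = 0.24; lower rank = 25 × 0.120 = 3; upper rank = 25 × 0.880 = 22.
The 3rd smallest replicate is 5.418; the 22nd is 6.340.

(5.418, 6.340)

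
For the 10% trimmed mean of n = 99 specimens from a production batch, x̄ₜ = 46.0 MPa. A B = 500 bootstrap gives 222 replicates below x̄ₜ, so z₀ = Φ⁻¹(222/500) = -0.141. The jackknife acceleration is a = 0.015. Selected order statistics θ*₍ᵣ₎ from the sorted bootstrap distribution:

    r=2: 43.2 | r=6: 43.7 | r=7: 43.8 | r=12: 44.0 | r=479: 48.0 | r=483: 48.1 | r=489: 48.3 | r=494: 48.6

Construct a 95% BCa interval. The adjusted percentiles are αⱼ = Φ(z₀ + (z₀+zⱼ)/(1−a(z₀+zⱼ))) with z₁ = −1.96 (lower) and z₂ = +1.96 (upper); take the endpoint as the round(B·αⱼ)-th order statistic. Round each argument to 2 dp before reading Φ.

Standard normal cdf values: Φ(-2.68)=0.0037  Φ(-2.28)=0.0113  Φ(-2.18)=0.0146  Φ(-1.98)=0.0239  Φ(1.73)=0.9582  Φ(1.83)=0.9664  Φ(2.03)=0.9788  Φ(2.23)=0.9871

Lower: z₀ + z₁ = -0.141 + (-1.960) = -2.101; 1 − a(z₀+z₁) = 1 − (0.015)(-2.101) = 1.0315; argument = -0.141 + (-2.101)/1.0315 = -2.1778 → -2.18.
α₁ = Φ(-2.18) = 0.0146; rank = round(500 × 0.0146) = 7; θ*₍7₎ = 43.8.
Upper: z₀ + z₂ = 1.819; 1 − a(z₀+z₂) = 0.9727; argument = 1.7290 → 1.73; α₂ = 0.9582; rank = 479; θ*₍479₎ = 48.0.

(43.8, 48.0)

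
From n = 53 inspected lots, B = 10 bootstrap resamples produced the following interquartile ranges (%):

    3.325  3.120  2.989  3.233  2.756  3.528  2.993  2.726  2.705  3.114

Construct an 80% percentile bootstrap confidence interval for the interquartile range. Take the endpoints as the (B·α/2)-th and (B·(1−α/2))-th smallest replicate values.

Sorted replicates: 2.705, 2.726, 2.756, 2.989, 2.993, 3.114, 3.120, 3.233, 3.325, 3.528
α = 0.20; lower rank = 10 × 0.100 = 1; upper rank = 10 × 0.900 = 9.
The 1st smallest replicate is 2.705; the 9th is 3.325.

(2.705, 3.325)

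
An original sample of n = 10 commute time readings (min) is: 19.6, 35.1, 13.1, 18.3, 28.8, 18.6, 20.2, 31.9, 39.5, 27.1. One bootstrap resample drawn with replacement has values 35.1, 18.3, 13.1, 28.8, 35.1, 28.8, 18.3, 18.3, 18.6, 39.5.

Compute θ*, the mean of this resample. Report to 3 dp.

Mean = (35.1 + 18.3 + 13.1 + 28.8 + 35.1 + 28.8 + 18.3 + 18.3 + 18.6 + 39.5) / 10 = 253.90 / 10 = 25.390

θ* = 25.390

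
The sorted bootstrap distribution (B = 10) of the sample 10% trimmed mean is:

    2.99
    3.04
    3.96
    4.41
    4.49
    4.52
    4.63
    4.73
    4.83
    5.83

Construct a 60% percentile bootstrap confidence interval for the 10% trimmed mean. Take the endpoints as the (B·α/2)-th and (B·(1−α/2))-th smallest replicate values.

α = 0.40; lower rank = 10 × 0.200 = 2; upper rank = 10 × 0.800 = 8.
The 2nd smallest replicate is 3.04; the 8th is 4.73.

(3.04, 4.73)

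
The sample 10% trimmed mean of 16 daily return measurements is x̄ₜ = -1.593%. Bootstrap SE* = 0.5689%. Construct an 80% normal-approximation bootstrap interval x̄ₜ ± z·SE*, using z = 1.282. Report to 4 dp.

Margin = 1.282 × 0.5689 = 0.72933
Interval: -1.593 ± 0.72933

(-2.3223, -0.8637)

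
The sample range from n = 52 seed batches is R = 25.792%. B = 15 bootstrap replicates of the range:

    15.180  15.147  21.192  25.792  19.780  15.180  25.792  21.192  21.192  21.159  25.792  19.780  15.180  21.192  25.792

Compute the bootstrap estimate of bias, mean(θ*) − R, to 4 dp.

bias = −5.1692

mean(θ*) = (15.180 + 15.147 + 21.192 + 25.792 + 19.780 + 15.180 + 25.792 + 21.192 + 21.192 + 21.159 + 25.792 + 19.780 + 15.180 + 21.192 + 25.792) / 15 = 20.62280
bias = 20.62280 − 25.792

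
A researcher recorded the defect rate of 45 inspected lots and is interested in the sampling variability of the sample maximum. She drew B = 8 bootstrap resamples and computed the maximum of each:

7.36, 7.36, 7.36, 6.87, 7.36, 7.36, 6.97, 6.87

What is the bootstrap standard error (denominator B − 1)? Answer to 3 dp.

SE* = 0.238

Bootstrap SE is the standard deviation of the 8 replicate maximums.
Mean of replicates: (7.36 + 7.36 + 7.36 + 6.87 + 7.36 + 7.36 + 6.97 + 6.87) / 8 = 57.5100 / 8 = 7.1888
Sum of squared deviations: (+0.1712)² + (+0.1712)² + (+0.1712)² + (−0.3188)² + (+0.1712)² + (+0.1712)² + (−0.2188)² + (−0.3188)² = 0.3977
Variance = 0.3977 / 7 = 0.0568
SE* = √0.0568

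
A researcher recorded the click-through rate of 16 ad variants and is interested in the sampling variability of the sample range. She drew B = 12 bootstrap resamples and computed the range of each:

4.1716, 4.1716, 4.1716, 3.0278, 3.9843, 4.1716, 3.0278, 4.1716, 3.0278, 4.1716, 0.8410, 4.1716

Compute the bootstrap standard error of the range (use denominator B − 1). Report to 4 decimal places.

SE* = 1.0013

Bootstrap SE is the standard deviation of the 12 replicate ranges.
Mean of replicates: (4.1716 + 4.1716 + 4.1716 + 3.0278 + 3.9843 + 4.1716 + 3.0278 + 4.1716 + 3.0278 + 4.1716 + 0.8410 + 4.1716) / 12 = 43.10990 / 12 = 3.59249
Sum of squared deviations: (+0.57911)² + (+0.57911)² + (+0.57911)² + (−0.56469)² + (+0.39181)² + (+0.57911)² + (−0.56469)² + (+0.57911)² + (−0.56469)² + (+0.57911)² + (−2.75149)² + (+0.57911)² = 11.02842
Variance = 11.02842 / 11 = 1.00258
SE* = √1.00258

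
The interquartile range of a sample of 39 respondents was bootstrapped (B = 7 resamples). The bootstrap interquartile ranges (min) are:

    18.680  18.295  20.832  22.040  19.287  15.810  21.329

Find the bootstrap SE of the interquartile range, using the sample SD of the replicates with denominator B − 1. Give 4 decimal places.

SE* = 2.1350

Bootstrap SE is the standard deviation of the 7 replicate interquartile ranges.
Mean of replicates: (18.680 + 18.295 + 20.832 + 22.040 + 19.287 + 15.810 + 21.329) / 7 = 136.27300 / 7 = 19.46757
Sum of squared deviations: (−0.78757)² + (−1.17257)² + (+1.36443)² + (+2.57243)² + (−0.18057)² + (−3.65757)² + (+1.86143)² = 27.34960
Variance = 27.34960 / 6 = 4.55827
SE* = √4.55827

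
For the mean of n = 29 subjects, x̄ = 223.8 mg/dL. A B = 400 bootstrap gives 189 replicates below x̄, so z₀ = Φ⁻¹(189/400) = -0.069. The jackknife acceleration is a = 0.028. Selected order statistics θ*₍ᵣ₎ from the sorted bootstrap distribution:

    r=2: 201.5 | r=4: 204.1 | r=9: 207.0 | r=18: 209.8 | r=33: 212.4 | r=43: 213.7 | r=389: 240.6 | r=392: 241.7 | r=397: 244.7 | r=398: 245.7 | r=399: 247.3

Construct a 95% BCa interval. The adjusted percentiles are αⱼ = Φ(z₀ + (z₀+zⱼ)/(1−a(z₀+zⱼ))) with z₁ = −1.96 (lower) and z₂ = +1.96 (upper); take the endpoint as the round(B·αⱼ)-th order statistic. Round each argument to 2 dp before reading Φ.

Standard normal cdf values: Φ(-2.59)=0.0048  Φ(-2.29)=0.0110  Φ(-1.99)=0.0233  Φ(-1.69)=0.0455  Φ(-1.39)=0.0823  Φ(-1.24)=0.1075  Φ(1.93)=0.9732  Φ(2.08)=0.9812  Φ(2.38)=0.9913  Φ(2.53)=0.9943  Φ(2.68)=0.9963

(207.0, 240.6)

Lower: z₀ + z₁ = -0.069 + (-1.960) = -2.029; 1 − a(z₀+z₁) = 1 − (0.028)(-2.029) = 1.0568; argument = -0.069 + (-2.029)/1.0568 = -1.9889 → -1.99.
α₁ = Φ(-1.99) = 0.0233; rank = round(400 × 0.0233) = 9; θ*₍9₎ = 207.0.
Upper: z₀ + z₂ = 1.891; 1 − a(z₀+z₂) = 0.9471; argument = 1.9277 → 1.93; α₂ = 0.9732; rank = 389; θ*₍389₎ = 240.6.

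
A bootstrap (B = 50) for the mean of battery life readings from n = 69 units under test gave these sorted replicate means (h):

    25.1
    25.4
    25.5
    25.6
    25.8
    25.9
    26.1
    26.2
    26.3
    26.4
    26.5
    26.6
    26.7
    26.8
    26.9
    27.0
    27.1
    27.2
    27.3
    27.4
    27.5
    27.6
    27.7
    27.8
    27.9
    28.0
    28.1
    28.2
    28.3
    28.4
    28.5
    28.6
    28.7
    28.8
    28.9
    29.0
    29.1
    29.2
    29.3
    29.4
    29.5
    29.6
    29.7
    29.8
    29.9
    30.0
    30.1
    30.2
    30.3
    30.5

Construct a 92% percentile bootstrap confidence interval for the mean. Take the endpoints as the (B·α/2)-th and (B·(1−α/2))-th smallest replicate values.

α = 0.08; lower rank = 50 × 0.040 = 2; upper rank = 50 × 0.960 = 48.
The 2nd smallest replicate is 25.4; the 48th is 30.2.

(25.4, 30.2)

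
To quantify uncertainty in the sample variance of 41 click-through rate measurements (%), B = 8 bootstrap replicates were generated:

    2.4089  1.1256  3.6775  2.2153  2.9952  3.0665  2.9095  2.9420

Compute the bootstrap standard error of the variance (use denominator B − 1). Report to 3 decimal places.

Bootstrap SE is the standard deviation of the 8 replicate variances.
Mean of replicates: (2.4089 + 1.1256 + 3.6775 + 2.2153 + 2.9952 + 3.0665 + 2.9095 + 2.9420) / 8 = 21.34050 / 8 = 2.66756
Sum of squared deviations: (−0.25866)² + (−1.54196)² + (+1.00994)² + (−0.45226)² + (+0.32764)² + (+0.39894)² + (+0.24194)² + (+0.27444)² = 4.06942
Variance = 4.06942 / 7 = 0.58135
SE* = √0.58135

SE* = 0.762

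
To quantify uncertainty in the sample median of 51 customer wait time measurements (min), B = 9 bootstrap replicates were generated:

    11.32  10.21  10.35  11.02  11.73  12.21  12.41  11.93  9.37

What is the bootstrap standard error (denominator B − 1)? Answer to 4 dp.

SE* = 1.0240

Bootstrap SE is the standard deviation of the 9 replicate medians.
Mean of replicates: (11.32 + 10.21 + 10.35 + 11.02 + 11.73 + 12.21 + 12.41 + 11.93 + 9.37) / 9 = 100.55000 / 9 = 11.17222
Sum of squared deviations: (+0.14778)² + (−0.96222)² + (−0.82222)² + (−0.15222)² + (+0.55778)² + (+1.03778)² + (+1.23778)² + (+0.75778)² + (−1.80222)² = 8.38936
Variance = 8.38936 / 8 = 1.04867
SE* = √1.04867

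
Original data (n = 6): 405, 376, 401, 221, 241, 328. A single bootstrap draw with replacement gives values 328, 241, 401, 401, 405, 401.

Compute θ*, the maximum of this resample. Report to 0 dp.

Maximum = 405

θ* = 405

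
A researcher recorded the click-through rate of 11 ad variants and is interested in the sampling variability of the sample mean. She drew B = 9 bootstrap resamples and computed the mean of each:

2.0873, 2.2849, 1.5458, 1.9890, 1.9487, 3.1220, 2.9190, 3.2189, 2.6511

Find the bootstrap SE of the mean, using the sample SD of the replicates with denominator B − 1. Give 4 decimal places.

Bootstrap SE is the standard deviation of the 9 replicate means.
Mean of replicates: (2.0873 + 2.2849 + 1.5458 + 1.9890 + 1.9487 + 3.1220 + 2.9190 + 3.2189 + 2.6511) / 9 = 21.76670 / 9 = 2.41852
Sum of squared deviations: (−0.33122)² + (−0.13362)² + (−0.87272)² + (−0.42952)² + (−0.46982)² + (+0.70348)² + (+0.50048)² + (+0.80038)² + (+0.23258)² = 2.73449
Variance = 2.73449 / 8 = 0.34181
SE* = √0.34181

SE* = 0.5846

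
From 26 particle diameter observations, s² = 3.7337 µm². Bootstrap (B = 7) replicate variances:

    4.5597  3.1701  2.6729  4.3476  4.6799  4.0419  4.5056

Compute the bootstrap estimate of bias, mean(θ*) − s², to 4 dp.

bias = +0.2631

mean(θ*) = (4.5597 + 3.1701 + 2.6729 + 4.3476 + 4.6799 + 4.0419 + 4.5056) / 7 = 3.99681
bias = 3.99681 − 3.7337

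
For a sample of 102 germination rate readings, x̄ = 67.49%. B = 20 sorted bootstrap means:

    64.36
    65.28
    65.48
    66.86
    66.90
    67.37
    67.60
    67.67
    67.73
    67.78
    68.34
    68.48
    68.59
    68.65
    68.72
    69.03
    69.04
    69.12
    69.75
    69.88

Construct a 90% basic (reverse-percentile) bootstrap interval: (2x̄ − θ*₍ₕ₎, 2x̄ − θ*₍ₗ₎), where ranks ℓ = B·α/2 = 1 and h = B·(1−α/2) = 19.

Percentile endpoints at ranks 1 and 19: θ*₍1₎ = 64.36, θ*₍19₎ = 69.75.
Basic interval reflects these around x̄:
  lower = 2 × 67.49 − 69.75 = 65.23
  upper = 2 × 67.49 − 64.36 = 70.62

(65.23, 70.62)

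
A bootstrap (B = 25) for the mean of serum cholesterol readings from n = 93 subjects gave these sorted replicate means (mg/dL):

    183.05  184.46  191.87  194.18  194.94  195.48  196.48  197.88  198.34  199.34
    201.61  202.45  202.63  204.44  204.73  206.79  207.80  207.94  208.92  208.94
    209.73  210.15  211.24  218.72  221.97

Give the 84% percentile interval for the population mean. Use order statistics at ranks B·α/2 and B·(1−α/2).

(184.46, 211.24)

α = 0.16; lower rank = 25 × 0.080 = 2; upper rank = 25 × 0.920 = 23.
The 2nd smallest replicate is 184.46; the 23rd is 211.24.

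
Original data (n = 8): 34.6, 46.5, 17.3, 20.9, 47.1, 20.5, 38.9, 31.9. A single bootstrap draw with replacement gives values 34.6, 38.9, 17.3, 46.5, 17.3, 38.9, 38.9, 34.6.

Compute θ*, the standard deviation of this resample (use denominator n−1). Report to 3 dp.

Mean = 33.3750; sum of squared deviations = 783.6550
s² = 783.6550 / 7 = 111.9507
s = √111.9507 = 10.581

θ* = 10.581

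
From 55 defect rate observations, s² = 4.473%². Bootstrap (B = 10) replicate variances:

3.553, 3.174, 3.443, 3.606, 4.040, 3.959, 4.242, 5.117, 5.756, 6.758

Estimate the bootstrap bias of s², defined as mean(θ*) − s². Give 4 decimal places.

mean(θ*) = (3.553 + 3.174 + 3.443 + 3.606 + 4.040 + 3.959 + 4.242 + 5.117 + 5.756 + 6.758) / 10 = 4.36480
bias = 4.36480 − 4.473

bias = −0.1082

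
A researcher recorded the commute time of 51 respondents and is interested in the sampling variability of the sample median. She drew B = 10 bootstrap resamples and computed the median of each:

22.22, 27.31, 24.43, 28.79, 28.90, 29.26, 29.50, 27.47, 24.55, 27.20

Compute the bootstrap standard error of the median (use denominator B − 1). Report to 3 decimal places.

SE* = 2.449

Bootstrap SE is the standard deviation of the 10 replicate medians.
Mean of replicates: (22.22 + 27.31 + 24.43 + 28.79 + 28.90 + 29.26 + 29.50 + 27.47 + 24.55 + 27.20) / 10 = 269.6300 / 10 = 26.9630
Sum of squared deviations: (−4.7430)² + (+0.3470)² + (−2.5330)² + (+1.8270)² + (+1.9370)² + (+2.2970)² + (+2.5370)² + (+0.5070)² + (−2.4130)² + (+0.2370)² = 53.9708
Variance = 53.9708 / 9 = 5.9968
SE* = √5.9968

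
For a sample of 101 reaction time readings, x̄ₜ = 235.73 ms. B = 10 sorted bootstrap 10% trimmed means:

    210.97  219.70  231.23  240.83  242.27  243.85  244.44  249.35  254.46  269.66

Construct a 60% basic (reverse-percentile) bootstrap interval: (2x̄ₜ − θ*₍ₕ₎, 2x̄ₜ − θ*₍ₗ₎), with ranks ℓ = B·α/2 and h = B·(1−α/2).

Percentile endpoints at ranks 2 and 8: θ*₍2₎ = 219.70, θ*₍8₎ = 249.35.
Basic interval reflects these around x̄ₜ:
  lower = 2 × 235.73 − 249.35 = 222.11
  upper = 2 × 235.73 − 219.70 = 251.76

(222.11, 251.76)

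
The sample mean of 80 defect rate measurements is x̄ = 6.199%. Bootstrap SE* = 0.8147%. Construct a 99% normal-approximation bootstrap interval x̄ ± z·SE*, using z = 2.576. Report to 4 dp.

(4.1003, 8.2977)

Margin = 2.576 × 0.8147 = 2.09867
Interval: 6.199 ± 2.09867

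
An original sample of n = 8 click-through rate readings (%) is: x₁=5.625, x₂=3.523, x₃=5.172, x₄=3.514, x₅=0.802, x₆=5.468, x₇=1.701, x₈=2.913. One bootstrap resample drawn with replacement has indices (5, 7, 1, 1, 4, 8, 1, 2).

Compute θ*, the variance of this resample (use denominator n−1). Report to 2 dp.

Resample values: 0.802, 1.701, 5.625, 5.625, 3.514, 2.913, 5.625, 3.523.
Mean = 3.6660; sum of squared deviations = 24.1873
s² = 24.1873 / 7 = 3.4553

θ* = 3.46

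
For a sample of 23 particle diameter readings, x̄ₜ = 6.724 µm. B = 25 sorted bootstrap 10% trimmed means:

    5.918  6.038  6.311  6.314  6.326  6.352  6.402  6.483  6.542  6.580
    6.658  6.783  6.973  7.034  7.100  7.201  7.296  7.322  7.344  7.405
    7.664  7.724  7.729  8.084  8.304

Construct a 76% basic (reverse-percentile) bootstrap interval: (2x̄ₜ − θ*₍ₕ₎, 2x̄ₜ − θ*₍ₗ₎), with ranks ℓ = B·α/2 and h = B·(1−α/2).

(5.724, 7.137)

Percentile endpoints at ranks 3 and 22: θ*₍3₎ = 6.311, θ*₍22₎ = 7.724.
Basic interval reflects these around x̄ₜ:
  lower = 2 × 6.724 − 7.724 = 5.724
  upper = 2 × 6.724 − 6.311 = 7.137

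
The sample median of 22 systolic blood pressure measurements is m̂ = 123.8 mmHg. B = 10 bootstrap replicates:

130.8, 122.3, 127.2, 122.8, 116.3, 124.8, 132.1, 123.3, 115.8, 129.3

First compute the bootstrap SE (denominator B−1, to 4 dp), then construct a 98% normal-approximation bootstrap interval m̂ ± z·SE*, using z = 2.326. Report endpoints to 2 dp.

(110.83, 136.77)

Mean of replicates = 124.4700; sum of squared deviations = 279.9610; SE* = √(279.9610/9) = 5.5773
Margin = 2.326 × 5.5773 = 12.973
Interval: 123.8 ± 12.973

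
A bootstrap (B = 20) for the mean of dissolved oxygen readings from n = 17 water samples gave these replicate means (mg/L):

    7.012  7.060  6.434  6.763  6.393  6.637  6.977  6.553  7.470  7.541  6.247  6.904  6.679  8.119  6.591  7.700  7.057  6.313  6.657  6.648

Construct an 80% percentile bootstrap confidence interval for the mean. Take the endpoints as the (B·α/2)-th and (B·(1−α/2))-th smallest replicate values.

(6.313, 7.541)

Sorted replicates: 6.247, 6.313, 6.393, 6.434, 6.553, 6.591, 6.637, 6.648, 6.657, 6.679, 6.763, 6.904, 6.977, 7.012, 7.057, 7.060, 7.470, 7.541, 7.700, 8.119
α = 0.20; lower rank = 20 × 0.100 = 2; upper rank = 20 × 0.900 = 18.
The 2nd smallest replicate is 6.313; the 18th is 7.541.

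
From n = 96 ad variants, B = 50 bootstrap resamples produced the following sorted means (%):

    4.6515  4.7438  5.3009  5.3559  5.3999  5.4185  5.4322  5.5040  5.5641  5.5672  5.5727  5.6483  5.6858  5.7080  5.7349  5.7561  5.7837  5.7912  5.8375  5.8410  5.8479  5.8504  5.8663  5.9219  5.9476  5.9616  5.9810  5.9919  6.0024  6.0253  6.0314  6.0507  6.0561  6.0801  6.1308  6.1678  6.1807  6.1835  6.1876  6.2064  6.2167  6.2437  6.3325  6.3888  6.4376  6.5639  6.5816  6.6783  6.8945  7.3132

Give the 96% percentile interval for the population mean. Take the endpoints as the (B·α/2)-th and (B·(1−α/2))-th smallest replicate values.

α = 0.04; lower rank = 50 × 0.020 = 1; upper rank = 50 × 0.980 = 49.
The 1st smallest replicate is 4.6515; the 49th is 6.8945.

(4.6515, 6.8945)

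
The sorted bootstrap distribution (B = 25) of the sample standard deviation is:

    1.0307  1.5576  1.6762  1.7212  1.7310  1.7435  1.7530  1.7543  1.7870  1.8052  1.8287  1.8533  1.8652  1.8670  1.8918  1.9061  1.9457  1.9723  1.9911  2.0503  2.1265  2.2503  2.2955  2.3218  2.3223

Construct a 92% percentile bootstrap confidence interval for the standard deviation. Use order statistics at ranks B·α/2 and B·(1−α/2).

(1.0307, 2.3218)

α = 0.08; lower rank = 25 × 0.040 = 1; upper rank = 25 × 0.960 = 24.
The 1st smallest replicate is 1.0307; the 24th is 2.3218.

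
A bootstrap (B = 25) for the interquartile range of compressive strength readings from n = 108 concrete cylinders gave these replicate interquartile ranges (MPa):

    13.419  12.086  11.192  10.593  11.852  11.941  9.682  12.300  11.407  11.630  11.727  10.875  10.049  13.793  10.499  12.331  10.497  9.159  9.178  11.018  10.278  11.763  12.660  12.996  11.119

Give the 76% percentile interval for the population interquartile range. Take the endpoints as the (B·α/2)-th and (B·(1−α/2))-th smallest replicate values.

Sorted replicates: 9.159, 9.178, 9.682, 10.049, 10.278, 10.497, 10.499, 10.593, 10.875, 11.018, 11.119, 11.192, 11.407, 11.630, 11.727, 11.763, 11.852, 11.941, 12.086, 12.300, 12.331, 12.660, 12.996, 13.419, 13.793
α = 0.24; lower rank = 25 × 0.120 = 3; upper rank = 25 × 0.880 = 22.
The 3rd smallest replicate is 9.682; the 22nd is 12.660.

(9.682, 12.660)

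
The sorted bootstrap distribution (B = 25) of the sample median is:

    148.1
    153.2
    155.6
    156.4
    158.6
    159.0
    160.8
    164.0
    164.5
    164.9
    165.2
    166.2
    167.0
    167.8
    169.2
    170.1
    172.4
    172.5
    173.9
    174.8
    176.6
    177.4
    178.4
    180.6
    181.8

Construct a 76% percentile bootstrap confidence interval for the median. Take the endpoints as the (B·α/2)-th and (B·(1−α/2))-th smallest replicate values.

(155.6, 177.4)

α = 0.24; lower rank = 25 × 0.120 = 3; upper rank = 25 × 0.880 = 22.
The 3rd smallest replicate is 155.6; the 22nd is 177.4.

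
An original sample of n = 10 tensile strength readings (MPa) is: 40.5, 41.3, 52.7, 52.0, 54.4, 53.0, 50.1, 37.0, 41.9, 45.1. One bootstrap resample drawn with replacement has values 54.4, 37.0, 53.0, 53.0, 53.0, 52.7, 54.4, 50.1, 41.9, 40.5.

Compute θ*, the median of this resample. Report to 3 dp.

θ* = 52.850

Sorted: 37.0, 40.5, 41.9, 50.1, 52.7, 53.0, 53.0, 53.0, 54.4, 54.4
Median = average of the two middle values = 52.850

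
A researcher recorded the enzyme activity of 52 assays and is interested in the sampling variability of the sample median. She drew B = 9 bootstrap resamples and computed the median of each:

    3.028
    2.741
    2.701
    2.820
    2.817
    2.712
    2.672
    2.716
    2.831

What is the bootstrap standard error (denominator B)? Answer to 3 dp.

Bootstrap SE is the standard deviation of the 9 replicate medians.
Mean of replicates: (3.028 + 2.741 + 2.701 + 2.820 + 2.817 + 2.712 + 2.672 + 2.716 + 2.831) / 9 = 25.0380 / 9 = 2.7820
Sum of squared deviations: (+0.2460)² + (−0.0410)² + (−0.0810)² + (+0.0380)² + (+0.0350)² + (−0.0700)² + (−0.1100)² + (−0.0660)² + (+0.0490)² = 0.0952
Variance = 0.0952 / 9 = 0.0106
SE* = √0.0106

SE* = 0.103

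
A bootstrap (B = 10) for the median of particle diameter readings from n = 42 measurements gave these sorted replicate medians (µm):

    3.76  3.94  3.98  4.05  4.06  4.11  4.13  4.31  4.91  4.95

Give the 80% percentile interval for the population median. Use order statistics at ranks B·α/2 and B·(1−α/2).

α = 0.20; lower rank = 10 × 0.100 = 1; upper rank = 10 × 0.900 = 9.
The 1st smallest replicate is 3.76; the 9th is 4.91.

(3.76, 4.91)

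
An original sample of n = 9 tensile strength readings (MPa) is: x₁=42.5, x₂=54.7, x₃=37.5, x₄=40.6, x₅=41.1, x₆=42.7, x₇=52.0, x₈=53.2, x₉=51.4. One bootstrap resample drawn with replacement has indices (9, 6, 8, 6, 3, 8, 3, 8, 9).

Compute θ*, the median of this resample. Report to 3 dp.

θ* = 51.400

Resample values: 51.4, 42.7, 53.2, 42.7, 37.5, 53.2, 37.5, 53.2, 51.4.
Sorted: 37.5, 37.5, 42.7, 42.7, 51.4, 51.4, 53.2, 53.2, 53.2
Median = middle value = 51.400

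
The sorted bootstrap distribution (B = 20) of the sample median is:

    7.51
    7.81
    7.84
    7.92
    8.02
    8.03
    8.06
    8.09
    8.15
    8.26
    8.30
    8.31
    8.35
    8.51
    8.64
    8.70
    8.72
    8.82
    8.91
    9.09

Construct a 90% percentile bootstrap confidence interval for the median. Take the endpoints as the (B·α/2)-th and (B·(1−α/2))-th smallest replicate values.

α = 0.10; lower rank = 20 × 0.050 = 1; upper rank = 20 × 0.950 = 19.
The 1st smallest replicate is 7.51; the 19th is 8.91.

(7.51, 8.91)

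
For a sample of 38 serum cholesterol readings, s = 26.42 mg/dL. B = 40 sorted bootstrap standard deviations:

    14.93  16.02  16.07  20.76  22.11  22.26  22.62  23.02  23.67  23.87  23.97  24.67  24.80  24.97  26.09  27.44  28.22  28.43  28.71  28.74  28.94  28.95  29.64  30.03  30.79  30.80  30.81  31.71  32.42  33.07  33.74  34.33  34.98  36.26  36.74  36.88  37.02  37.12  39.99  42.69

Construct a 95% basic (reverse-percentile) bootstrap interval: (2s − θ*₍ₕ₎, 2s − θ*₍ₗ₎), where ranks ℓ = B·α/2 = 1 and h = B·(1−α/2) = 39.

(12.85, 37.91)

Percentile endpoints at ranks 1 and 39: θ*₍1₎ = 14.93, θ*₍39₎ = 39.99.
Basic interval reflects these around s:
  lower = 2 × 26.42 − 39.99 = 12.85
  upper = 2 × 26.42 − 14.93 = 37.91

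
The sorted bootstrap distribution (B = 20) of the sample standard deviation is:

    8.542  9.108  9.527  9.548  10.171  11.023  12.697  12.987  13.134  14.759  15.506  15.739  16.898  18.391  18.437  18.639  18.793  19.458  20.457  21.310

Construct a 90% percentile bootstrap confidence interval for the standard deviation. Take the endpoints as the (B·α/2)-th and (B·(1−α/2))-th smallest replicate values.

α = 0.10; lower rank = 20 × 0.050 = 1; upper rank = 20 × 0.950 = 19.
The 1st smallest replicate is 8.542; the 19th is 20.457.

(8.542, 20.457)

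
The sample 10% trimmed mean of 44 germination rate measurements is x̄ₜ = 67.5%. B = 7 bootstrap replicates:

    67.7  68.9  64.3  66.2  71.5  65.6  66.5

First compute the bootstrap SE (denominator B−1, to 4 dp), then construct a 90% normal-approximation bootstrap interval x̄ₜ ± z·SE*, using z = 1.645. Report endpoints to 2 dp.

Mean of replicates = 67.2429; sum of squared deviations = 34.0771; SE* = √(34.0771/6) = 2.3832
Margin = 1.645 × 2.3832 = 3.920
Interval: 67.5 ± 3.920

(63.58, 71.42)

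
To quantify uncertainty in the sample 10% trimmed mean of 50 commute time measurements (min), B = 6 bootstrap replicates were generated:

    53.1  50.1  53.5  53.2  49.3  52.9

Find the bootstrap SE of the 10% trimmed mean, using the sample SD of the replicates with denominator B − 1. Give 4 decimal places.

SE* = 1.8225

Bootstrap SE is the standard deviation of the 6 replicate 10% trimmed means.
Mean of replicates: (53.1 + 50.1 + 53.5 + 53.2 + 49.3 + 52.9) / 6 = 312.10000 / 6 = 52.01667
Sum of squared deviations: (+1.08333)² + (−1.91667)² + (+1.48333)² + (+1.18333)² + (−2.71667)² + (+0.88333)² = 16.60833
Variance = 16.60833 / 5 = 3.32167
SE* = √3.32167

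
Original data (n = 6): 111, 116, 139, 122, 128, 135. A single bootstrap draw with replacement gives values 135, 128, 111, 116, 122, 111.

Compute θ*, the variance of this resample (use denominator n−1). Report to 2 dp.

θ* = 93.90

Mean = 120.5000; sum of squared deviations = 469.5000
s² = 469.5000 / 5 = 93.9000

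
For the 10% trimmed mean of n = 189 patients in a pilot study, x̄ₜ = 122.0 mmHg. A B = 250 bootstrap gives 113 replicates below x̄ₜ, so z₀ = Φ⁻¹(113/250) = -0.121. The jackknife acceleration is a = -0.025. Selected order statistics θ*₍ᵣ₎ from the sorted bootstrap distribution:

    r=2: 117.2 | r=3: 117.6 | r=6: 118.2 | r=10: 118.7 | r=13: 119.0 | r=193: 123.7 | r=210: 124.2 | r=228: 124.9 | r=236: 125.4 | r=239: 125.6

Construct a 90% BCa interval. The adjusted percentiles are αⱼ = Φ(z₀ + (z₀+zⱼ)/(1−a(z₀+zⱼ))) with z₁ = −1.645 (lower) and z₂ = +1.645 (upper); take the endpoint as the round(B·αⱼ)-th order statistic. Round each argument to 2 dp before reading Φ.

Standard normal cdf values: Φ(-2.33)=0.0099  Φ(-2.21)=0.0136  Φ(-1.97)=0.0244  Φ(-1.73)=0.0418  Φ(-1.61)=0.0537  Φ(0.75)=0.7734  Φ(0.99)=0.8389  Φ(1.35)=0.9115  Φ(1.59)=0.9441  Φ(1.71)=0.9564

(118.2, 124.9)

Lower: z₀ + z₁ = -0.121 + (-1.645) = -1.766; 1 − a(z₀+z₁) = 1 − (-0.025)(-1.766) = 0.9558; argument = -0.121 + (-1.766)/0.9558 = -1.9686 → -1.97.
α₁ = Φ(-1.97) = 0.0244; rank = round(250 × 0.0244) = 6; θ*₍6₎ = 118.2.
Upper: z₀ + z₂ = 1.524; 1 − a(z₀+z₂) = 1.0381; argument = 1.3471 → 1.35; α₂ = 0.9115; rank = 228; θ*₍228₎ = 124.9.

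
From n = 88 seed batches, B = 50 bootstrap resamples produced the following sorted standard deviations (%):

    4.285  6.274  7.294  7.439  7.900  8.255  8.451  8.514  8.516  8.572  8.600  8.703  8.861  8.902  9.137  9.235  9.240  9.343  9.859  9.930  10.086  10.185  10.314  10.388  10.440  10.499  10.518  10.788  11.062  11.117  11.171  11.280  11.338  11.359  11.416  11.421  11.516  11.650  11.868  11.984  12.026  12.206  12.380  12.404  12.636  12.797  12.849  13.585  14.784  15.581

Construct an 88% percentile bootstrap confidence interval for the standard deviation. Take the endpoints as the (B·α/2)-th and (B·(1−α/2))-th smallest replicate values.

(7.294, 12.849)

α = 0.12; lower rank = 50 × 0.060 = 3; upper rank = 50 × 0.940 = 47.
The 3rd smallest replicate is 7.294; the 47th is 12.849.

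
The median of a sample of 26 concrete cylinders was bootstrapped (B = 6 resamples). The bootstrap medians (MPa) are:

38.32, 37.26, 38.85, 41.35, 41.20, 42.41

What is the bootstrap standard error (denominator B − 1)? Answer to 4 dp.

SE* = 2.0328

Bootstrap SE is the standard deviation of the 6 replicate medians.
Mean of replicates: (38.32 + 37.26 + 38.85 + 41.35 + 41.20 + 42.41) / 6 = 239.39000 / 6 = 39.89833
Sum of squared deviations: (−1.57833)² + (−2.63833)² + (−1.04833)² + (+1.45167)² + (+1.30167)² + (+2.51167)² = 20.66108
Variance = 20.66108 / 5 = 4.13222
SE* = √4.13222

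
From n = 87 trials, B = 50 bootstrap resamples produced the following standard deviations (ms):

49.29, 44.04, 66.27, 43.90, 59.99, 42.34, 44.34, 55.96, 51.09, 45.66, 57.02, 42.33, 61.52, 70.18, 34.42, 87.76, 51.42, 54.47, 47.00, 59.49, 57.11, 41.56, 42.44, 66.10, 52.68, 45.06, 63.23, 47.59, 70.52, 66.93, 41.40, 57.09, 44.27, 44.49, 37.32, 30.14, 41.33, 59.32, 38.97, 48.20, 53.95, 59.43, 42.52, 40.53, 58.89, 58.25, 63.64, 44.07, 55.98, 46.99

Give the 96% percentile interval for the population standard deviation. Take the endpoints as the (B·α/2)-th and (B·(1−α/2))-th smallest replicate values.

(30.14, 70.52)

Sorted replicates: 30.14, 34.42, 37.32, 38.97, 40.53, 41.33, 41.40, 41.56, 42.33, 42.34, 42.44, 42.52, 43.90, 44.04, 44.07, 44.27, 44.34, 44.49, 45.06, 45.66, 46.99, 47.00, 47.59, 48.20, 49.29, 51.09, 51.42, 52.68, 53.95, 54.47, 55.96, 55.98, 57.02, 57.09, 57.11, 58.25, 58.89, 59.32, 59.43, 59.49, 59.99, 61.52, 63.23, 63.64, 66.10, 66.27, 66.93, 70.18, 70.52, 87.76
α = 0.04; lower rank = 50 × 0.020 = 1; upper rank = 50 × 0.980 = 49.
The 1st smallest replicate is 30.14; the 49th is 70.52.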